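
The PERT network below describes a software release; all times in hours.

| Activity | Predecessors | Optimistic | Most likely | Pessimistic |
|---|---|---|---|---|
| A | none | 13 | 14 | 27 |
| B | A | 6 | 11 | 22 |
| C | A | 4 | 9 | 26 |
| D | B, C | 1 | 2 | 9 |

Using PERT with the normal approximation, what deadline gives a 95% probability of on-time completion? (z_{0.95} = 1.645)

te_A = (13 + 4·14 + 27)/6 = 96/6 = 16; σ²_A = ((27−13)/6)² = 5.444
te_B = (6 + 4·11 + 22)/6 = 72/6 = 12; σ²_B = ((22−6)/6)² = 7.111
te_C = (4 + 4·9 + 26)/6 = 66/6 = 11; σ²_C = ((26−4)/6)² = 13.444
te_D = (1 + 4·2 + 9)/6 = 18/6 = 3; σ²_D = ((9−1)/6)² = 1.778

Forward pass:
ES_A = 0; EF_A = 16
ES_B = 16; EF_B = 16+12 = 28
ES_C = 16; EF_C = 16+11 = 27
ES_D = max(EF_B=28, EF_C=27) = 28; EF_D = 28+3 = 31
Expected project duration μ = 31 hours. Critical path: A → B → D.

Variance along critical path = 5.444 + 7.111 + 1.778 = 14.333; σ = 3.786 hours.
D = μ + z·σ = 31 + 1.645·3.786 = 37.2 hours

37.2 hours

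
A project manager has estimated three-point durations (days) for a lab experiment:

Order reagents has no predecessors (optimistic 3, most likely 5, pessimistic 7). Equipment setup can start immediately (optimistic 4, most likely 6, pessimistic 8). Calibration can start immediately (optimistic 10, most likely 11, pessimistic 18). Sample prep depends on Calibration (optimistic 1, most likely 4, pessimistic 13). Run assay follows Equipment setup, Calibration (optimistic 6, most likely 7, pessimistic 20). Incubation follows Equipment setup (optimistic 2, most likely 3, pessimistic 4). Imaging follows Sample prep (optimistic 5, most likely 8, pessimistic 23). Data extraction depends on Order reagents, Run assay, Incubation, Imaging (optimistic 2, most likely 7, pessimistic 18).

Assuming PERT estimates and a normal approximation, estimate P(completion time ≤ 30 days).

0.143

te_Order reagents = (3 + 4·5 + 7)/6 = 30/6 = 5; σ²_Order reagents = ((7−3)/6)² = 0.444
te_Equipment setup = (4 + 4·6 + 8)/6 = 36/6 = 6; σ²_Equipment setup = ((8−4)/6)² = 0.444
te_Calibration = (10 + 4·11 + 18)/6 = 72/6 = 12; σ²_Calibration = ((18−10)/6)² = 1.778
te_Sample prep = (1 + 4·4 + 13)/6 = 30/6 = 5; σ²_Sample prep = ((13−1)/6)² = 4.000
te_Run assay = (6 + 4·7 + 20)/6 = 54/6 = 9; σ²_Run assay = ((20−6)/6)² = 5.444
te_Incubation = (2 + 4·3 + 4)/6 = 18/6 = 3; σ²_Incubation = ((4−2)/6)² = 0.111
te_Imaging = (5 + 4·8 + 23)/6 = 60/6 = 10; σ²_Imaging = ((23−5)/6)² = 9.000
te_Data extraction = (2 + 4·7 + 18)/6 = 48/6 = 8; σ²_Data extraction = ((18−2)/6)² = 7.111

Forward pass:
ES_Order reagents = 0; EF_Order reagents = 5
ES_Equipment setup = 0; EF_Equipment setup = 6
ES_Calibration = 0; EF_Calibration = 12
ES_Sample prep = 12; EF_Sample prep = 12+5 = 17
ES_Run assay = max(EF_Equipment setup=6, EF_Calibration=12) = 12; EF_Run assay = 12+9 = 21
ES_Incubation = 6; EF_Incubation = 6+3 = 9
ES_Imaging = 17; EF_Imaging = 17+10 = 27
ES_Data extraction = max(EF_Order reagents=5, EF_Run assay=21, EF_Incubation=9, EF_Imaging=27) = 27; EF_Data extraction = 27+8 = 35
Expected project duration μ = 35 days. Critical path: Calibration → Sample prep → Imaging → Data extraction.

Variance along critical path = 1.778 + 4.000 + 9.000 + 7.111 = 21.889; σ = √21.889 = 4.679 days.
Z = (30 − 35) / 4.679 = -1.069
P(T ≤ 30) = Φ(-1.069) ≈ 0.143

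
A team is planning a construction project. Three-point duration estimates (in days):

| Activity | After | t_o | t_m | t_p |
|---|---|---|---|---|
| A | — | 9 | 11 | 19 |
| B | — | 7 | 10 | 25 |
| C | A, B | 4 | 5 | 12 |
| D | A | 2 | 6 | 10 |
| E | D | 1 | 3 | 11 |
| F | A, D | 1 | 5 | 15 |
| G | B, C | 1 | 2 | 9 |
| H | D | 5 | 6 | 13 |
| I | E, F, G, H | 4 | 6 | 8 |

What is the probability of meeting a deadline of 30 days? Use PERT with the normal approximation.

te_A = (9 + 4·11 + 19)/6 = 72/6 = 12; σ²_A = ((19−9)/6)² = 2.778
te_B = (7 + 4·10 + 25)/6 = 72/6 = 12; σ²_B = ((25−7)/6)² = 9.000
te_C = (4 + 4·5 + 12)/6 = 36/6 = 6; σ²_C = ((12−4)/6)² = 1.778
te_D = (2 + 4·6 + 10)/6 = 36/6 = 6; σ²_D = ((10−2)/6)² = 1.778
te_E = (1 + 4·3 + 11)/6 = 24/6 = 4; σ²_E = ((11−1)/6)² = 2.778
te_F = (1 + 4·5 + 15)/6 = 36/6 = 6; σ²_F = ((15−1)/6)² = 5.444
te_G = (1 + 4·2 + 9)/6 = 18/6 = 3; σ²_G = ((9−1)/6)² = 1.778
te_H = (5 + 4·6 + 13)/6 = 42/6 = 7; σ²_H = ((13−5)/6)² = 1.778
te_I = (4 + 4·6 + 8)/6 = 36/6 = 6; σ²_I = ((8−4)/6)² = 0.444

Forward pass:
ES_A = 0; EF_A = 12
ES_B = 0; EF_B = 12
ES_C = max(EF_A=12, EF_B=12) = 12; EF_C = 12+6 = 18
ES_D = 12; EF_D = 12+6 = 18
ES_E = 18; EF_E = 18+4 = 22
ES_F = max(EF_A=12, EF_D=18) = 18; EF_F = 18+6 = 24
ES_G = max(EF_B=12, EF_C=18) = 18; EF_G = 18+3 = 21
ES_H = 18; EF_H = 18+7 = 25
ES_I = max(EF_E=22, EF_F=24, EF_G=21, EF_H=25) = 25; EF_I = 25+6 = 31
Expected project duration μ = 31 days. Critical path: A → D → H → I.

Variance along critical path = 2.778 + 1.778 + 1.778 + 0.444 = 6.778; σ = √6.778 = 2.603 days.
Z = (30 − 31) / 2.603 = -0.384
P(T ≤ 30) = Φ(-0.384) ≈ 0.350

0.350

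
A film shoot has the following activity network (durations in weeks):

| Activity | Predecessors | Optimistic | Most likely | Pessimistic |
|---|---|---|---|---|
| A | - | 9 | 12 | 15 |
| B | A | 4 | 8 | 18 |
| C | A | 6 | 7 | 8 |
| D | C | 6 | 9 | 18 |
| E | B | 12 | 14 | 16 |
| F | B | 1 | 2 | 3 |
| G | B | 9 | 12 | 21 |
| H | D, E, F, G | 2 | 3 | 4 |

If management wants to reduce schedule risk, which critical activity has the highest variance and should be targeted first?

te_A = (9 + 4·12 + 15)/6 = 72/6 = 12; σ²_A = ((15−9)/6)² = 1.000
te_B = (4 + 4·8 + 18)/6 = 54/6 = 9; σ²_B = ((18−4)/6)² = 5.444
te_C = (6 + 4·7 + 8)/6 = 42/6 = 7; σ²_C = ((8−6)/6)² = 0.111
te_D = (6 + 4·9 + 18)/6 = 60/6 = 10; σ²_D = ((18−6)/6)² = 4.000
te_E = (12 + 4·14 + 16)/6 = 84/6 = 14; σ²_E = ((16−12)/6)² = 0.444
te_F = (1 + 4·2 + 3)/6 = 12/6 = 2; σ²_F = ((3−1)/6)² = 0.111
te_G = (9 + 4·12 + 21)/6 = 78/6 = 13; σ²_G = ((21−9)/6)² = 4.000
te_H = (2 + 4·3 + 4)/6 = 18/6 = 3; σ²_H = ((4−2)/6)² = 0.111

Forward pass:
ES_A = 0; EF_A = 12
ES_B = 12; EF_B = 12+9 = 21
ES_C = 12; EF_C = 12+7 = 19
ES_D = 19; EF_D = 19+10 = 29
ES_E = 21; EF_E = 21+14 = 35
ES_F = 21; EF_F = 21+2 = 23
ES_G = 21; EF_G = 21+13 = 34
ES_H = max(EF_D=29, EF_E=35, EF_F=23, EF_G=34) = 35; EF_H = 35+3 = 38
Expected project duration μ = 38 weeks. Critical path: A → B → E → H.

Variances on critical path: σ²_A=1.000, σ²_B=5.444, σ²_E=0.444, σ²_H=0.111.
Largest is σ²_B = 5.444.

B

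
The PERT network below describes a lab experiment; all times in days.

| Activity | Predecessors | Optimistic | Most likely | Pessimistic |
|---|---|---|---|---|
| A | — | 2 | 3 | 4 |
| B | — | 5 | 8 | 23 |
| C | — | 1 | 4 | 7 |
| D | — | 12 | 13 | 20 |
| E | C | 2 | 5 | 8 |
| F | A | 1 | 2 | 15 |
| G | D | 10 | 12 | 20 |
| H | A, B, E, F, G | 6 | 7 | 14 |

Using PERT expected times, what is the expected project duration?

te_A = (2 + 4·3 + 4)/6 = 18/6 = 3
te_B = (5 + 4·8 + 23)/6 = 60/6 = 10
te_C = (1 + 4·4 + 7)/6 = 24/6 = 4
te_D = (12 + 4·13 + 20)/6 = 84/6 = 14
te_E = (2 + 4·5 + 8)/6 = 30/6 = 5
te_F = (1 + 4·2 + 15)/6 = 24/6 = 4
te_G = (10 + 4·12 + 20)/6 = 78/6 = 13
te_H = (6 + 4·7 + 14)/6 = 48/6 = 8

Forward pass:
ES_A = 0; EF_A = 3
ES_B = 0; EF_B = 10
ES_C = 0; EF_C = 4
ES_D = 0; EF_D = 14
ES_E = 4; EF_E = 4+5 = 9
ES_F = 3; EF_F = 3+4 = 7
ES_G = 14; EF_G = 14+13 = 27
ES_H = max(EF_A=3, EF_B=10, EF_E=9, EF_F=7, EF_G=27) = 27; EF_H = 27+8 = 35
Expected project duration μ = 35 days. Critical path: D → G → H.

35 days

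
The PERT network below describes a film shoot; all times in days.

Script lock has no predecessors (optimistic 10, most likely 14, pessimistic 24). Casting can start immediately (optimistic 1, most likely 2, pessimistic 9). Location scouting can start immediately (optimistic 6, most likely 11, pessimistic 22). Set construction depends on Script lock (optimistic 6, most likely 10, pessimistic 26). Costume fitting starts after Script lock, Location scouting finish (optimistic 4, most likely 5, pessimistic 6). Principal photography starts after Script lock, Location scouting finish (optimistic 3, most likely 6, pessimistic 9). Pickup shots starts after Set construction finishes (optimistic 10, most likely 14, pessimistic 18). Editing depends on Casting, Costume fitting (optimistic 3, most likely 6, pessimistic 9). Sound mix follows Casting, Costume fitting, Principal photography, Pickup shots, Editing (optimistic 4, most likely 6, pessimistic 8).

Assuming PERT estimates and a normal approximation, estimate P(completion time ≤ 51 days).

te_Script lock = (10 + 4·14 + 24)/6 = 90/6 = 15; σ²_Script lock = ((24−10)/6)² = 5.444
te_Casting = (1 + 4·2 + 9)/6 = 18/6 = 3; σ²_Casting = ((9−1)/6)² = 1.778
te_Location scouting = (6 + 4·11 + 22)/6 = 72/6 = 12; σ²_Location scouting = ((22−6)/6)² = 7.111
te_Set construction = (6 + 4·10 + 26)/6 = 72/6 = 12; σ²_Set construction = ((26−6)/6)² = 11.111
te_Costume fitting = (4 + 4·5 + 6)/6 = 30/6 = 5; σ²_Costume fitting = ((6−4)/6)² = 0.111
te_Principal photography = (3 + 4·6 + 9)/6 = 36/6 = 6; σ²_Principal photography = ((9−3)/6)² = 1.000
te_Pickup shots = (10 + 4·14 + 18)/6 = 84/6 = 14; σ²_Pickup shots = ((18−10)/6)² = 1.778
te_Editing = (3 + 4·6 + 9)/6 = 36/6 = 6; σ²_Editing = ((9−3)/6)² = 1.000
te_Sound mix = (4 + 4·6 + 8)/6 = 36/6 = 6; σ²_Sound mix = ((8−4)/6)² = 0.444

Forward pass:
ES_Script lock = 0; EF_Script lock = 15
ES_Casting = 0; EF_Casting = 3
ES_Location scouting = 0; EF_Location scouting = 12
ES_Set construction = 15; EF_Set construction = 15+12 = 27
ES_Costume fitting = max(EF_Script lock=15, EF_Location scouting=12) = 15; EF_Costume fitting = 15+5 = 20
ES_Principal photography = max(EF_Script lock=15, EF_Location scouting=12) = 15; EF_Principal photography = 15+6 = 21
ES_Pickup shots = 27; EF_Pickup shots = 27+14 = 41
ES_Editing = max(EF_Casting=3, EF_Costume fitting=20) = 20; EF_Editing = 20+6 = 26
ES_Sound mix = max(EF_Casting=3, EF_Costume fitting=20, EF_Principal photography=21, EF_Pickup shots=41, EF_Editing=26) = 41; EF_Sound mix = 41+6 = 47
Expected project duration μ = 47 days. Critical path: Script lock → Set construction → Pickup shots → Sound mix.

Variance along critical path = 5.444 + 11.111 + 1.778 + 0.444 = 18.778; σ = √18.778 = 4.333 days.
Z = (51 − 47) / 4.333 = 0.923
P(T ≤ 51) = Φ(0.923) ≈ 0.822

0.822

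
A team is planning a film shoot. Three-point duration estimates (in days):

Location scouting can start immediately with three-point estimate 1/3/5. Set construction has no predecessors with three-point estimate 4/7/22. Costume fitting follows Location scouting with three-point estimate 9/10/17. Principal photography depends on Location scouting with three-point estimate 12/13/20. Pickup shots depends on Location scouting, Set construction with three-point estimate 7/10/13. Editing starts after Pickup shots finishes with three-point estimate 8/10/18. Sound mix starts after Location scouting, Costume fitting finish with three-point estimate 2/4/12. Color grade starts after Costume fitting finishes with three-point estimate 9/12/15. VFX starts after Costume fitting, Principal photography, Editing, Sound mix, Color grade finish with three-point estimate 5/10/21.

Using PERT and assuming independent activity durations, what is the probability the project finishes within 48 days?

te_Location scouting = (1 + 4·3 + 5)/6 = 18/6 = 3; σ²_Location scouting = ((5−1)/6)² = 0.444
te_Set construction = (4 + 4·7 + 22)/6 = 54/6 = 9; σ²_Set construction = ((22−4)/6)² = 9.000
te_Costume fitting = (9 + 4·10 + 17)/6 = 66/6 = 11; σ²_Costume fitting = ((17−9)/6)² = 1.778
te_Principal photography = (12 + 4·13 + 20)/6 = 84/6 = 14; σ²_Principal photography = ((20−12)/6)² = 1.778
te_Pickup shots = (7 + 4·10 + 13)/6 = 60/6 = 10; σ²_Pickup shots = ((13−7)/6)² = 1.000
te_Editing = (8 + 4·10 + 18)/6 = 66/6 = 11; σ²_Editing = ((18−8)/6)² = 2.778
te_Sound mix = (2 + 4·4 + 12)/6 = 30/6 = 5; σ²_Sound mix = ((12−2)/6)² = 2.778
te_Color grade = (9 + 4·12 + 15)/6 = 72/6 = 12; σ²_Color grade = ((15−9)/6)² = 1.000
te_VFX = (5 + 4·10 + 21)/6 = 66/6 = 11; σ²_VFX = ((21−5)/6)² = 7.111

Forward pass:
ES_Location scouting = 0; EF_Location scouting = 3
ES_Set construction = 0; EF_Set construction = 9
ES_Costume fitting = 3; EF_Costume fitting = 3+11 = 14
ES_Principal photography = 3; EF_Principal photography = 3+14 = 17
ES_Pickup shots = max(EF_Location scouting=3, EF_Set construction=9) = 9; EF_Pickup shots = 9+10 = 19
ES_Editing = 19; EF_Editing = 19+11 = 30
ES_Sound mix = max(EF_Location scouting=3, EF_Costume fitting=14) = 14; EF_Sound mix = 14+5 = 19
ES_Color grade = 14; EF_Color grade = 14+12 = 26
ES_VFX = max(EF_Costume fitting=14, EF_Principal photography=17, EF_Editing=30, EF_Sound mix=19, EF_Color grade=26) = 30; EF_VFX = 30+11 = 41
Expected project duration μ = 41 days. Critical path: Set construction → Pickup shots → Editing → VFX.

Variance along critical path = 9.000 + 1.000 + 2.778 + 7.111 = 19.889; σ = √19.889 = 4.460 days.
Z = (48 − 41) / 4.460 = 1.570
P(T ≤ 48) = Φ(1.570) ≈ 0.942

0.942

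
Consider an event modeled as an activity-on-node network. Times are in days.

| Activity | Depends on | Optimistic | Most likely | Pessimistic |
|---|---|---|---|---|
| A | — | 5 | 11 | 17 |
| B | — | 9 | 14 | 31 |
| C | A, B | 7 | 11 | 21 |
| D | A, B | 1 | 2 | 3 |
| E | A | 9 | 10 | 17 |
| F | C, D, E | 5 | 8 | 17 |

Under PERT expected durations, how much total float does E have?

6 days

te_A = (5 + 4·11 + 17)/6 = 66/6 = 11
te_B = (9 + 4·14 + 31)/6 = 96/6 = 16
te_C = (7 + 4·11 + 21)/6 = 72/6 = 12
te_D = (1 + 4·2 + 3)/6 = 12/6 = 2
te_E = (9 + 4·10 + 17)/6 = 66/6 = 11
te_F = (5 + 4·8 + 17)/6 = 54/6 = 9

Forward pass:
ES_A = 0; EF_A = 11
ES_B = 0; EF_B = 16
ES_C = max(EF_A=11, EF_B=16) = 16; EF_C = 16+12 = 28
ES_D = max(EF_A=11, EF_B=16) = 16; EF_D = 16+2 = 18
ES_E = 11; EF_E = 11+11 = 22
ES_F = max(EF_C=28, EF_D=18, EF_E=22) = 28; EF_F = 28+9 = 37
Expected project duration μ = 37 days. Critical path: B → C → F.

Backward pass:
LF_F = 37; LS_F = 37−9 = 28
LF_E = LS_F = 28; LS_E = 28−11 = 17
LF_D = LS_F = 28; LS_D = 28−2 = 26
LF_C = LS_F = 28; LS_C = 28−12 = 16
LF_B = min(LS_C=16, LS_D=26) = 16; LS_B = 16−16 = 0
LF_A = min(LS_C=16, LS_D=26, LS_E=17) = 16; LS_A = 16−11 = 5
Slack_E = LS_E − ES_E = 17 − 11 = 6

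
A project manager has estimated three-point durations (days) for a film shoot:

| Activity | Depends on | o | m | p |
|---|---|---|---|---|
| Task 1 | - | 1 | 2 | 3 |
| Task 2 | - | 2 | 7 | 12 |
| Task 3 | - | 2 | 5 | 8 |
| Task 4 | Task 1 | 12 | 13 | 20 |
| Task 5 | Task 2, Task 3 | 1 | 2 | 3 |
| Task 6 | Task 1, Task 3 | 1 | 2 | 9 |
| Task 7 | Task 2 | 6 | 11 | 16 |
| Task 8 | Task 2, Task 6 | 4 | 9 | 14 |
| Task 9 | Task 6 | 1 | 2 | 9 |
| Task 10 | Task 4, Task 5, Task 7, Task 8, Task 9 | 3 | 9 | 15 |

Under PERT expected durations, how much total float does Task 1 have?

2 days

te_Task 1 = (1 + 4·2 + 3)/6 = 12/6 = 2
te_Task 2 = (2 + 4·7 + 12)/6 = 42/6 = 7
te_Task 3 = (2 + 4·5 + 8)/6 = 30/6 = 5
te_Task 4 = (12 + 4·13 + 20)/6 = 84/6 = 14
te_Task 5 = (1 + 4·2 + 3)/6 = 12/6 = 2
te_Task 6 = (1 + 4·2 + 9)/6 = 18/6 = 3
te_Task 7 = (6 + 4·11 + 16)/6 = 66/6 = 11
te_Task 8 = (4 + 4·9 + 14)/6 = 54/6 = 9
te_Task 9 = (1 + 4·2 + 9)/6 = 18/6 = 3
te_Task 10 = (3 + 4·9 + 15)/6 = 54/6 = 9

Forward pass:
ES_Task 1 = 0; EF_Task 1 = 2
ES_Task 2 = 0; EF_Task 2 = 7
ES_Task 3 = 0; EF_Task 3 = 5
ES_Task 4 = 2; EF_Task 4 = 2+14 = 16
ES_Task 5 = max(EF_Task 2=7, EF_Task 3=5) = 7; EF_Task 5 = 7+2 = 9
ES_Task 6 = max(EF_Task 1=2, EF_Task 3=5) = 5; EF_Task 6 = 5+3 = 8
ES_Task 7 = 7; EF_Task 7 = 7+11 = 18
ES_Task 8 = max(EF_Task 2=7, EF_Task 6=8) = 8; EF_Task 8 = 8+9 = 17
ES_Task 9 = 8; EF_Task 9 = 8+3 = 11
ES_Task 10 = max(EF_Task 4=16, EF_Task 5=9, EF_Task 7=18, EF_Task 8=17, EF_Task 9=11) = 18; EF_Task 10 = 18+9 = 27
Expected project duration μ = 27 days. Critical path: Task 2 → Task 7 → Task 10.

Backward pass:
LF_Task 10 = 27; LS_Task 10 = 27−9 = 18
LF_Task 9 = LS_Task 10 = 18; LS_Task 9 = 18−3 = 15
LF_Task 8 = LS_Task 10 = 18; LS_Task 8 = 18−9 = 9
LF_Task 7 = LS_Task 10 = 18; LS_Task 7 = 18−11 = 7
LF_Task 6 = min(LS_Task 8=9, LS_Task 9=15) = 9; LS_Task 6 = 9−3 = 6
LF_Task 5 = LS_Task 10 = 18; LS_Task 5 = 18−2 = 16
LF_Task 4 = LS_Task 10 = 18; LS_Task 4 = 18−14 = 4
LF_Task 3 = min(LS_Task 5=16, LS_Task 6=6) = 6; LS_Task 3 = 6−5 = 1
LF_Task 2 = min(LS_Task 5=16, LS_Task 7=7, LS_Task 8=9) = 7; LS_Task 2 = 7−7 = 0
LF_Task 1 = min(LS_Task 4=4, LS_Task 6=6) = 4; LS_Task 1 = 4−2 = 2
Slack_Task 1 = LS_Task 1 − ES_Task 1 = 2 − 0 = 2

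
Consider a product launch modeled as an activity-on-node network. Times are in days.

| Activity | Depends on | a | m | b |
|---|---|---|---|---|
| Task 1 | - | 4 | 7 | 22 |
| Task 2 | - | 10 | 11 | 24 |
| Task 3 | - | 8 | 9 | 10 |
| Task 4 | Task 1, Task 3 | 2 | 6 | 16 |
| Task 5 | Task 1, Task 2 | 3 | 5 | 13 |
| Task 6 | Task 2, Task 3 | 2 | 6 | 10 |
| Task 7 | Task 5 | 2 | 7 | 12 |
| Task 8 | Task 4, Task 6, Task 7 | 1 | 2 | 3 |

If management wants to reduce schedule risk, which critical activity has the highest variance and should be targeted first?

Task 2

te_Task 1 = (4 + 4·7 + 22)/6 = 54/6 = 9; σ²_Task 1 = ((22−4)/6)² = 9.000
te_Task 2 = (10 + 4·11 + 24)/6 = 78/6 = 13; σ²_Task 2 = ((24−10)/6)² = 5.444
te_Task 3 = (8 + 4·9 + 10)/6 = 54/6 = 9; σ²_Task 3 = ((10−8)/6)² = 0.111
te_Task 4 = (2 + 4·6 + 16)/6 = 42/6 = 7; σ²_Task 4 = ((16−2)/6)² = 5.444
te_Task 5 = (3 + 4·5 + 13)/6 = 36/6 = 6; σ²_Task 5 = ((13−3)/6)² = 2.778
te_Task 6 = (2 + 4·6 + 10)/6 = 36/6 = 6; σ²_Task 6 = ((10−2)/6)² = 1.778
te_Task 7 = (2 + 4·7 + 12)/6 = 42/6 = 7; σ²_Task 7 = ((12−2)/6)² = 2.778
te_Task 8 = (1 + 4·2 + 3)/6 = 12/6 = 2; σ²_Task 8 = ((3−1)/6)² = 0.111

Forward pass:
ES_Task 1 = 0; EF_Task 1 = 9
ES_Task 2 = 0; EF_Task 2 = 13
ES_Task 3 = 0; EF_Task 3 = 9
ES_Task 4 = max(EF_Task 1=9, EF_Task 3=9) = 9; EF_Task 4 = 9+7 = 16
ES_Task 5 = max(EF_Task 1=9, EF_Task 2=13) = 13; EF_Task 5 = 13+6 = 19
ES_Task 6 = max(EF_Task 2=13, EF_Task 3=9) = 13; EF_Task 6 = 13+6 = 19
ES_Task 7 = 19; EF_Task 7 = 19+7 = 26
ES_Task 8 = max(EF_Task 4=16, EF_Task 6=19, EF_Task 7=26) = 26; EF_Task 8 = 26+2 = 28
Expected project duration μ = 28 days. Critical path: Task 2 → Task 5 → Task 7 → Task 8.

Variances on critical path: σ²_Task 2=5.444, σ²_Task 5=2.778, σ²_Task 7=2.778, σ²_Task 8=0.111.
Largest is σ²_Task 2 = 5.444.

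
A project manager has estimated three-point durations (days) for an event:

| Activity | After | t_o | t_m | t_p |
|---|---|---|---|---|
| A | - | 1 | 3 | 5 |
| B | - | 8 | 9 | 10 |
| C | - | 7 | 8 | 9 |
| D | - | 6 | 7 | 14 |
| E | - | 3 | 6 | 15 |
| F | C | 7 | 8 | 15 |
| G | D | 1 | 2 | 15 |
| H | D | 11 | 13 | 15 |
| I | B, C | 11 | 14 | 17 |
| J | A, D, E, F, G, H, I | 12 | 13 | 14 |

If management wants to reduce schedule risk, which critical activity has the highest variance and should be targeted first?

te_A = (1 + 4·3 + 5)/6 = 18/6 = 3; σ²_A = ((5−1)/6)² = 0.444
te_B = (8 + 4·9 + 10)/6 = 54/6 = 9; σ²_B = ((10−8)/6)² = 0.111
te_C = (7 + 4·8 + 9)/6 = 48/6 = 8; σ²_C = ((9−7)/6)² = 0.111
te_D = (6 + 4·7 + 14)/6 = 48/6 = 8; σ²_D = ((14−6)/6)² = 1.778
te_E = (3 + 4·6 + 15)/6 = 42/6 = 7; σ²_E = ((15−3)/6)² = 4.000
te_F = (7 + 4·8 + 15)/6 = 54/6 = 9; σ²_F = ((15−7)/6)² = 1.778
te_G = (1 + 4·2 + 15)/6 = 24/6 = 4; σ²_G = ((15−1)/6)² = 5.444
te_H = (11 + 4·13 + 15)/6 = 78/6 = 13; σ²_H = ((15−11)/6)² = 0.444
te_I = (11 + 4·14 + 17)/6 = 84/6 = 14; σ²_I = ((17−11)/6)² = 1.000
te_J = (12 + 4·13 + 14)/6 = 78/6 = 13; σ²_J = ((14−12)/6)² = 0.111

Forward pass:
ES_A = 0; EF_A = 3
ES_B = 0; EF_B = 9
ES_C = 0; EF_C = 8
ES_D = 0; EF_D = 8
ES_E = 0; EF_E = 7
ES_F = 8; EF_F = 8+9 = 17
ES_G = 8; EF_G = 8+4 = 12
ES_H = 8; EF_H = 8+13 = 21
ES_I = max(EF_B=9, EF_C=8) = 9; EF_I = 9+14 = 23
ES_J = max(EF_A=3, EF_D=8, EF_E=7, EF_F=17, EF_G=12, EF_H=21, EF_I=23) = 23; EF_J = 23+13 = 36
Expected project duration μ = 36 days. Critical path: B → I → J.

Variances on critical path: σ²_B=0.111, σ²_I=1.000, σ²_J=0.111.
Largest is σ²_I = 1.000.

I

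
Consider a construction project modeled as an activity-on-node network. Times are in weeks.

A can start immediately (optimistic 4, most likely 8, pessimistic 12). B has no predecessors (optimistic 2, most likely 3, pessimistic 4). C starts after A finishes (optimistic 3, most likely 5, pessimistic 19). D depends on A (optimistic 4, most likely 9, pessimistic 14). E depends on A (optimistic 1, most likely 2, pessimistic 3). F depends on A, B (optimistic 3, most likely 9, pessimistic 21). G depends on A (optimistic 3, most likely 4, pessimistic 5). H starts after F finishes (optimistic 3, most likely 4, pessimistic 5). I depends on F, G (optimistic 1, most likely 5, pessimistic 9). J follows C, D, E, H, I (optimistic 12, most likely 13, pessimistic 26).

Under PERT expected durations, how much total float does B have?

te_A = (4 + 4·8 + 12)/6 = 48/6 = 8
te_B = (2 + 4·3 + 4)/6 = 18/6 = 3
te_C = (3 + 4·5 + 19)/6 = 42/6 = 7
te_D = (4 + 4·9 + 14)/6 = 54/6 = 9
te_E = (1 + 4·2 + 3)/6 = 12/6 = 2
te_F = (3 + 4·9 + 21)/6 = 60/6 = 10
te_G = (3 + 4·4 + 5)/6 = 24/6 = 4
te_H = (3 + 4·4 + 5)/6 = 24/6 = 4
te_I = (1 + 4·5 + 9)/6 = 30/6 = 5
te_J = (12 + 4·13 + 26)/6 = 90/6 = 15

Forward pass:
ES_A = 0; EF_A = 8
ES_B = 0; EF_B = 3
ES_C = 8; EF_C = 8+7 = 15
ES_D = 8; EF_D = 8+9 = 17
ES_E = 8; EF_E = 8+2 = 10
ES_F = max(EF_A=8, EF_B=3) = 8; EF_F = 8+10 = 18
ES_G = 8; EF_G = 8+4 = 12
ES_H = 18; EF_H = 18+4 = 22
ES_I = max(EF_F=18, EF_G=12) = 18; EF_I = 18+5 = 23
ES_J = max(EF_C=15, EF_D=17, EF_E=10, EF_H=22, EF_I=23) = 23; EF_J = 23+15 = 38
Expected project duration μ = 38 weeks. Critical path: A → F → I → J.

Backward pass:
LF_J = 38; LS_J = 38−15 = 23
LF_I = LS_J = 23; LS_I = 23−5 = 18
LF_H = LS_J = 23; LS_H = 23−4 = 19
LF_G = LS_I = 18; LS_G = 18−4 = 14
LF_F = min(LS_H=19, LS_I=18) = 18; LS_F = 18−10 = 8
LF_E = LS_J = 23; LS_E = 23−2 = 21
LF_D = LS_J = 23; LS_D = 23−9 = 14
LF_C = LS_J = 23; LS_C = 23−7 = 16
LF_B = LS_F = 8; LS_B = 8−3 = 5
LF_A = min(LS_C=16, LS_D=14, LS_E=21, LS_F=8, LS_G=14) = 8; LS_A = 8−8 = 0
Slack_B = LS_B − ES_B = 5 − 0 = 5

5 weeks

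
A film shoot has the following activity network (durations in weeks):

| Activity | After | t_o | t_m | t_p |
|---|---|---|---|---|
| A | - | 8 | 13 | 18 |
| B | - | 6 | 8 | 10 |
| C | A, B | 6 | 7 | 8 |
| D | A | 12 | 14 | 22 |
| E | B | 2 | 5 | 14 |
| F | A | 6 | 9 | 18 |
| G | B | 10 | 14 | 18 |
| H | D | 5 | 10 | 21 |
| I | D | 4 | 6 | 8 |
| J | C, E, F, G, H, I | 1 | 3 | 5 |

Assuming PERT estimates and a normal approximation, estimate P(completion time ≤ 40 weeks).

0.290

te_A = (8 + 4·13 + 18)/6 = 78/6 = 13; σ²_A = ((18−8)/6)² = 2.778
te_B = (6 + 4·8 + 10)/6 = 48/6 = 8; σ²_B = ((10−6)/6)² = 0.444
te_C = (6 + 4·7 + 8)/6 = 42/6 = 7; σ²_C = ((8−6)/6)² = 0.111
te_D = (12 + 4·14 + 22)/6 = 90/6 = 15; σ²_D = ((22−12)/6)² = 2.778
te_E = (2 + 4·5 + 14)/6 = 36/6 = 6; σ²_E = ((14−2)/6)² = 4.000
te_F = (6 + 4·9 + 18)/6 = 60/6 = 10; σ²_F = ((18−6)/6)² = 4.000
te_G = (10 + 4·14 + 18)/6 = 84/6 = 14; σ²_G = ((18−10)/6)² = 1.778
te_H = (5 + 4·10 + 21)/6 = 66/6 = 11; σ²_H = ((21−5)/6)² = 7.111
te_I = (4 + 4·6 + 8)/6 = 36/6 = 6; σ²_I = ((8−4)/6)² = 0.444
te_J = (1 + 4·3 + 5)/6 = 18/6 = 3; σ²_J = ((5−1)/6)² = 0.444

Forward pass:
ES_A = 0; EF_A = 13
ES_B = 0; EF_B = 8
ES_C = max(EF_A=13, EF_B=8) = 13; EF_C = 13+7 = 20
ES_D = 13; EF_D = 13+15 = 28
ES_E = 8; EF_E = 8+6 = 14
ES_F = 13; EF_F = 13+10 = 23
ES_G = 8; EF_G = 8+14 = 22
ES_H = 28; EF_H = 28+11 = 39
ES_I = 28; EF_I = 28+6 = 34
ES_J = max(EF_C=20, EF_E=14, EF_F=23, EF_G=22, EF_H=39, EF_I=34) = 39; EF_J = 39+3 = 42
Expected project duration μ = 42 weeks. Critical path: A → D → H → J.

Variance along critical path = 2.778 + 2.778 + 7.111 + 0.444 = 13.111; σ = √13.111 = 3.621 weeks.
Z = (40 − 42) / 3.621 = -0.552
P(T ≤ 40) = Φ(-0.552) ≈ 0.290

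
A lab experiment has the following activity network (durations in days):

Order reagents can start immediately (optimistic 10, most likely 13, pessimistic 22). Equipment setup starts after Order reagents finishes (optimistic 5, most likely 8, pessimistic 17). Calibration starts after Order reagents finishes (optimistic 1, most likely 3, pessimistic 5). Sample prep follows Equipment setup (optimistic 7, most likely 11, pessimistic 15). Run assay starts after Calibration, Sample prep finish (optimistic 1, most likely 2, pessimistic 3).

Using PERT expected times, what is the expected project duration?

te_Order reagents = (10 + 4·13 + 22)/6 = 84/6 = 14
te_Equipment setup = (5 + 4·8 + 17)/6 = 54/6 = 9
te_Calibration = (1 + 4·3 + 5)/6 = 18/6 = 3
te_Sample prep = (7 + 4·11 + 15)/6 = 66/6 = 11
te_Run assay = (1 + 4·2 + 3)/6 = 12/6 = 2

Forward pass:
ES_Order reagents = 0; EF_Order reagents = 14
ES_Equipment setup = 14; EF_Equipment setup = 14+9 = 23
ES_Calibration = 14; EF_Calibration = 14+3 = 17
ES_Sample prep = 23; EF_Sample prep = 23+11 = 34
ES_Run assay = max(EF_Calibration=17, EF_Sample prep=34) = 34; EF_Run assay = 34+2 = 36
Expected project duration μ = 36 days. Critical path: Order reagents → Equipment setup → Sample prep → Run assay.

36 days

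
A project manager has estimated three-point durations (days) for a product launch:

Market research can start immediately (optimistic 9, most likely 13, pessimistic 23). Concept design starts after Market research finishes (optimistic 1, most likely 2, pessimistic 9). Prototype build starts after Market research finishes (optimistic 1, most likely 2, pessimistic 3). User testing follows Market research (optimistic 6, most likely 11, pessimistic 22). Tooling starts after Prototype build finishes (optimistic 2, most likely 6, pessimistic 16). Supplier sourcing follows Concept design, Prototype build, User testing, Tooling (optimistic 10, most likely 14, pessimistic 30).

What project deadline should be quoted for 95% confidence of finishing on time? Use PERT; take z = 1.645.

te_Market research = (9 + 4·13 + 23)/6 = 84/6 = 14; σ²_Market research = ((23−9)/6)² = 5.444
te_Concept design = (1 + 4·2 + 9)/6 = 18/6 = 3; σ²_Concept design = ((9−1)/6)² = 1.778
te_Prototype build = (1 + 4·2 + 3)/6 = 12/6 = 2; σ²_Prototype build = ((3−1)/6)² = 0.111
te_User testing = (6 + 4·11 + 22)/6 = 72/6 = 12; σ²_User testing = ((22−6)/6)² = 7.111
te_Tooling = (2 + 4·6 + 16)/6 = 42/6 = 7; σ²_Tooling = ((16−2)/6)² = 5.444
te_Supplier sourcing = (10 + 4·14 + 30)/6 = 96/6 = 16; σ²_Supplier sourcing = ((30−10)/6)² = 11.111

Forward pass:
ES_Market research = 0; EF_Market research = 14
ES_Concept design = 14; EF_Concept design = 14+3 = 17
ES_Prototype build = 14; EF_Prototype build = 14+2 = 16
ES_User testing = 14; EF_User testing = 14+12 = 26
ES_Tooling = 16; EF_Tooling = 16+7 = 23
ES_Supplier sourcing = max(EF_Concept design=17, EF_Prototype build=16, EF_User testing=26, EF_Tooling=23) = 26; EF_Supplier sourcing = 26+16 = 42
Expected project duration μ = 42 days. Critical path: Market research → User testing → Supplier sourcing.

Variance along critical path = 5.444 + 7.111 + 11.111 = 23.667; σ = 4.865 days.
D = μ + z·σ = 42 + 1.645·4.865 = 50.0 days

50.0 days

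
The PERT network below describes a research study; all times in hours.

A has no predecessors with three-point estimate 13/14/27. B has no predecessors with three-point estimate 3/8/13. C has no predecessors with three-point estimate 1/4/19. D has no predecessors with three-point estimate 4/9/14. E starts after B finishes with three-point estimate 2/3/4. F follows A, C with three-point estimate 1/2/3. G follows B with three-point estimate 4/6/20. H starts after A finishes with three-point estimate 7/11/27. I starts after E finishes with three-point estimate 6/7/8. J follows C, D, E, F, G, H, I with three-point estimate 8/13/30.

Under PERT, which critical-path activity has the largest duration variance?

te_A = (13 + 4·14 + 27)/6 = 96/6 = 16; σ²_A = ((27−13)/6)² = 5.444
te_B = (3 + 4·8 + 13)/6 = 48/6 = 8; σ²_B = ((13−3)/6)² = 2.778
te_C = (1 + 4·4 + 19)/6 = 36/6 = 6; σ²_C = ((19−1)/6)² = 9.000
te_D = (4 + 4·9 + 14)/6 = 54/6 = 9; σ²_D = ((14−4)/6)² = 2.778
te_E = (2 + 4·3 + 4)/6 = 18/6 = 3; σ²_E = ((4−2)/6)² = 0.111
te_F = (1 + 4·2 + 3)/6 = 12/6 = 2; σ²_F = ((3−1)/6)² = 0.111
te_G = (4 + 4·6 + 20)/6 = 48/6 = 8; σ²_G = ((20−4)/6)² = 7.111
te_H = (7 + 4·11 + 27)/6 = 78/6 = 13; σ²_H = ((27−7)/6)² = 11.111
te_I = (6 + 4·7 + 8)/6 = 42/6 = 7; σ²_I = ((8−6)/6)² = 0.111
te_J = (8 + 4·13 + 30)/6 = 90/6 = 15; σ²_J = ((30−8)/6)² = 13.444

Forward pass:
ES_A = 0; EF_A = 16
ES_B = 0; EF_B = 8
ES_C = 0; EF_C = 6
ES_D = 0; EF_D = 9
ES_E = 8; EF_E = 8+3 = 11
ES_F = max(EF_A=16, EF_C=6) = 16; EF_F = 16+2 = 18
ES_G = 8; EF_G = 8+8 = 16
ES_H = 16; EF_H = 16+13 = 29
ES_I = 11; EF_I = 11+7 = 18
ES_J = max(EF_C=6, EF_D=9, EF_E=11, EF_F=18, EF_G=16, EF_H=29, EF_I=18) = 29; EF_J = 29+15 = 44
Expected project duration μ = 44 hours. Critical path: A → H → J.

Variances on critical path: σ²_A=5.444, σ²_H=11.111, σ²_J=13.444.
Largest is σ²_J = 13.444.

J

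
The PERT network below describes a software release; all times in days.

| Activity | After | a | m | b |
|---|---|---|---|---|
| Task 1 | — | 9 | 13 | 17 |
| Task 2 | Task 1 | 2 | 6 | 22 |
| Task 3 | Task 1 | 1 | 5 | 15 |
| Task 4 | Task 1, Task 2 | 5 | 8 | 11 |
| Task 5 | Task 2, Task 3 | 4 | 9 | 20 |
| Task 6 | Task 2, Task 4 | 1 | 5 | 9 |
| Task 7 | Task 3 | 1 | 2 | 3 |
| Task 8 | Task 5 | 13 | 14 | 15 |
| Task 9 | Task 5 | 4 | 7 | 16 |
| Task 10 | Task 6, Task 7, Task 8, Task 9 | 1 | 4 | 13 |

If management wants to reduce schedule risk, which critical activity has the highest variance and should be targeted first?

te_Task 1 = (9 + 4·13 + 17)/6 = 78/6 = 13; σ²_Task 1 = ((17−9)/6)² = 1.778
te_Task 2 = (2 + 4·6 + 22)/6 = 48/6 = 8; σ²_Task 2 = ((22−2)/6)² = 11.111
te_Task 3 = (1 + 4·5 + 15)/6 = 36/6 = 6; σ²_Task 3 = ((15−1)/6)² = 5.444
te_Task 4 = (5 + 4·8 + 11)/6 = 48/6 = 8; σ²_Task 4 = ((11−5)/6)² = 1.000
te_Task 5 = (4 + 4·9 + 20)/6 = 60/6 = 10; σ²_Task 5 = ((20−4)/6)² = 7.111
te_Task 6 = (1 + 4·5 + 9)/6 = 30/6 = 5; σ²_Task 6 = ((9−1)/6)² = 1.778
te_Task 7 = (1 + 4·2 + 3)/6 = 12/6 = 2; σ²_Task 7 = ((3−1)/6)² = 0.111
te_Task 8 = (13 + 4·14 + 15)/6 = 84/6 = 14; σ²_Task 8 = ((15−13)/6)² = 0.111
te_Task 9 = (4 + 4·7 + 16)/6 = 48/6 = 8; σ²_Task 9 = ((16−4)/6)² = 4.000
te_Task 10 = (1 + 4·4 + 13)/6 = 30/6 = 5; σ²_Task 10 = ((13−1)/6)² = 4.000

Forward pass:
ES_Task 1 = 0; EF_Task 1 = 13
ES_Task 2 = 13; EF_Task 2 = 13+8 = 21
ES_Task 3 = 13; EF_Task 3 = 13+6 = 19
ES_Task 4 = max(EF_Task 1=13, EF_Task 2=21) = 21; EF_Task 4 = 21+8 = 29
ES_Task 5 = max(EF_Task 2=21, EF_Task 3=19) = 21; EF_Task 5 = 21+10 = 31
ES_Task 6 = max(EF_Task 2=21, EF_Task 4=29) = 29; EF_Task 6 = 29+5 = 34
ES_Task 7 = 19; EF_Task 7 = 19+2 = 21
ES_Task 8 = 31; EF_Task 8 = 31+14 = 45
ES_Task 9 = 31; EF_Task 9 = 31+8 = 39
ES_Task 10 = max(EF_Task 6=34, EF_Task 7=21, EF_Task 8=45, EF_Task 9=39) = 45; EF_Task 10 = 45+5 = 50
Expected project duration μ = 50 days. Critical path: Task 1 → Task 2 → Task 5 → Task 8 → Task 10.

Variances on critical path: σ²_Task 1=1.778, σ²_Task 2=11.111, σ²_Task 5=7.111, σ²_Task 8=0.111, σ²_Task 10=4.000.
Largest is σ²_Task 2 = 11.111.

Task 2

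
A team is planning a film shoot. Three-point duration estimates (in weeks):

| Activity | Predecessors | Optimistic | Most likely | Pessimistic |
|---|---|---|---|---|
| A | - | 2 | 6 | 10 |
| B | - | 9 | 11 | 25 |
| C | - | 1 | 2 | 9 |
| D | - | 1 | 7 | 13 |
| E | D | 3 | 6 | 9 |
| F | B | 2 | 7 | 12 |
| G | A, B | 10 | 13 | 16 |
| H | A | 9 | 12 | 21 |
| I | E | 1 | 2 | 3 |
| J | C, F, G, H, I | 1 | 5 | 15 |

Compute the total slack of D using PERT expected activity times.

te_A = (2 + 4·6 + 10)/6 = 36/6 = 6
te_B = (9 + 4·11 + 25)/6 = 78/6 = 13
te_C = (1 + 4·2 + 9)/6 = 18/6 = 3
te_D = (1 + 4·7 + 13)/6 = 42/6 = 7
te_E = (3 + 4·6 + 9)/6 = 36/6 = 6
te_F = (2 + 4·7 + 12)/6 = 42/6 = 7
te_G = (10 + 4·13 + 16)/6 = 78/6 = 13
te_H = (9 + 4·12 + 21)/6 = 78/6 = 13
te_I = (1 + 4·2 + 3)/6 = 12/6 = 2
te_J = (1 + 4·5 + 15)/6 = 36/6 = 6

Forward pass:
ES_A = 0; EF_A = 6
ES_B = 0; EF_B = 13
ES_C = 0; EF_C = 3
ES_D = 0; EF_D = 7
ES_E = 7; EF_E = 7+6 = 13
ES_F = 13; EF_F = 13+7 = 20
ES_G = max(EF_A=6, EF_B=13) = 13; EF_G = 13+13 = 26
ES_H = 6; EF_H = 6+13 = 19
ES_I = 13; EF_I = 13+2 = 15
ES_J = max(EF_C=3, EF_F=20, EF_G=26, EF_H=19, EF_I=15) = 26; EF_J = 26+6 = 32
Expected project duration μ = 32 weeks. Critical path: B → G → J.

Backward pass:
LF_J = 32; LS_J = 32−6 = 26
LF_I = LS_J = 26; LS_I = 26−2 = 24
LF_H = LS_J = 26; LS_H = 26−13 = 13
LF_G = LS_J = 26; LS_G = 26−13 = 13
LF_F = LS_J = 26; LS_F = 26−7 = 19
LF_E = LS_I = 24; LS_E = 24−6 = 18
LF_D = LS_E = 18; LS_D = 18−7 = 11
LF_C = LS_J = 26; LS_C = 26−3 = 23
LF_B = min(LS_F=19, LS_G=13) = 13; LS_B = 13−13 = 0
LF_A = min(LS_G=13, LS_H=13) = 13; LS_A = 13−6 = 7
Slack_D = LS_D − ES_D = 11 − 0 = 11

11 weeks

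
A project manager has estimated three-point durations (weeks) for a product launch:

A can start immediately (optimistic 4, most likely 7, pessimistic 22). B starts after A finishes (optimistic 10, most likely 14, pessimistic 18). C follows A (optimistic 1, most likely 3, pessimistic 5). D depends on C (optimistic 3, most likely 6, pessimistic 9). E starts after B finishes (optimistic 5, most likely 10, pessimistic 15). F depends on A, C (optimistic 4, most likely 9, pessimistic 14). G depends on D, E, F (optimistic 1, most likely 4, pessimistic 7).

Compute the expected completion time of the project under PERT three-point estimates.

37 weeks

te_A = (4 + 4·7 + 22)/6 = 54/6 = 9
te_B = (10 + 4·14 + 18)/6 = 84/6 = 14
te_C = (1 + 4·3 + 5)/6 = 18/6 = 3
te_D = (3 + 4·6 + 9)/6 = 36/6 = 6
te_E = (5 + 4·10 + 15)/6 = 60/6 = 10
te_F = (4 + 4·9 + 14)/6 = 54/6 = 9
te_G = (1 + 4·4 + 7)/6 = 24/6 = 4

Forward pass:
ES_A = 0; EF_A = 9
ES_B = 9; EF_B = 9+14 = 23
ES_C = 9; EF_C = 9+3 = 12
ES_D = 12; EF_D = 12+6 = 18
ES_E = 23; EF_E = 23+10 = 33
ES_F = max(EF_A=9, EF_C=12) = 12; EF_F = 12+9 = 21
ES_G = max(EF_D=18, EF_E=33, EF_F=21) = 33; EF_G = 33+4 = 37
Expected project duration μ = 37 weeks. Critical path: A → B → E → G.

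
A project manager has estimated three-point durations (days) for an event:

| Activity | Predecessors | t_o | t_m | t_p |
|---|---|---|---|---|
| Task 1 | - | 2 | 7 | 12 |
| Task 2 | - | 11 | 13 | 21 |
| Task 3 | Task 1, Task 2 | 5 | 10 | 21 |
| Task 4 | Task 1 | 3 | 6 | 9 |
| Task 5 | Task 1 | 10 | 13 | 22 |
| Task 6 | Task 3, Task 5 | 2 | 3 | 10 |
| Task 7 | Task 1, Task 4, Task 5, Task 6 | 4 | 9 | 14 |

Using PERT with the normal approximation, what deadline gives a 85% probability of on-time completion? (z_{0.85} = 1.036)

41.9 days

te_Task 1 = (2 + 4·7 + 12)/6 = 42/6 = 7; σ²_Task 1 = ((12−2)/6)² = 2.778
te_Task 2 = (11 + 4·13 + 21)/6 = 84/6 = 14; σ²_Task 2 = ((21−11)/6)² = 2.778
te_Task 3 = (5 + 4·10 + 21)/6 = 66/6 = 11; σ²_Task 3 = ((21−5)/6)² = 7.111
te_Task 4 = (3 + 4·6 + 9)/6 = 36/6 = 6; σ²_Task 4 = ((9−3)/6)² = 1.000
te_Task 5 = (10 + 4·13 + 22)/6 = 84/6 = 14; σ²_Task 5 = ((22−10)/6)² = 4.000
te_Task 6 = (2 + 4·3 + 10)/6 = 24/6 = 4; σ²_Task 6 = ((10−2)/6)² = 1.778
te_Task 7 = (4 + 4·9 + 14)/6 = 54/6 = 9; σ²_Task 7 = ((14−4)/6)² = 2.778

Forward pass:
ES_Task 1 = 0; EF_Task 1 = 7
ES_Task 2 = 0; EF_Task 2 = 14
ES_Task 3 = max(EF_Task 1=7, EF_Task 2=14) = 14; EF_Task 3 = 14+11 = 25
ES_Task 4 = 7; EF_Task 4 = 7+6 = 13
ES_Task 5 = 7; EF_Task 5 = 7+14 = 21
ES_Task 6 = max(EF_Task 3=25, EF_Task 5=21) = 25; EF_Task 6 = 25+4 = 29
ES_Task 7 = max(EF_Task 1=7, EF_Task 4=13, EF_Task 5=21, EF_Task 6=29) = 29; EF_Task 7 = 29+9 = 38
Expected project duration μ = 38 days. Critical path: Task 2 → Task 3 → Task 6 → Task 7.

Variance along critical path = 2.778 + 7.111 + 1.778 + 2.778 = 14.444; σ = 3.801 days.
D = μ + z·σ = 38 + 1.036·3.801 = 41.9 days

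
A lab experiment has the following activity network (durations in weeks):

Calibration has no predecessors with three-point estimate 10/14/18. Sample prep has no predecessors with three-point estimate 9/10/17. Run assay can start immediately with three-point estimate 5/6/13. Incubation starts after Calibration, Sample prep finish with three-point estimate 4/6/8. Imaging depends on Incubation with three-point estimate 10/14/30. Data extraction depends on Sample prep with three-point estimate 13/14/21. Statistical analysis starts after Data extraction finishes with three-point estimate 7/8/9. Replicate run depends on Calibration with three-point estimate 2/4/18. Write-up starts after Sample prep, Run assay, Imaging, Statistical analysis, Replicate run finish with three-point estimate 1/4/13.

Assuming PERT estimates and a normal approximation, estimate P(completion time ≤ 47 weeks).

te_Calibration = (10 + 4·14 + 18)/6 = 84/6 = 14; σ²_Calibration = ((18−10)/6)² = 1.778
te_Sample prep = (9 + 4·10 + 17)/6 = 66/6 = 11; σ²_Sample prep = ((17−9)/6)² = 1.778
te_Run assay = (5 + 4·6 + 13)/6 = 42/6 = 7; σ²_Run assay = ((13−5)/6)² = 1.778
te_Incubation = (4 + 4·6 + 8)/6 = 36/6 = 6; σ²_Incubation = ((8−4)/6)² = 0.444
te_Imaging = (10 + 4·14 + 30)/6 = 96/6 = 16; σ²_Imaging = ((30−10)/6)² = 11.111
te_Data extraction = (13 + 4·14 + 21)/6 = 90/6 = 15; σ²_Data extraction = ((21−13)/6)² = 1.778
te_Statistical analysis = (7 + 4·8 + 9)/6 = 48/6 = 8; σ²_Statistical analysis = ((9−7)/6)² = 0.111
te_Replicate run = (2 + 4·4 + 18)/6 = 36/6 = 6; σ²_Replicate run = ((18−2)/6)² = 7.111
te_Write-up = (1 + 4·4 + 13)/6 = 30/6 = 5; σ²_Write-up = ((13−1)/6)² = 4.000

Forward pass:
ES_Calibration = 0; EF_Calibration = 14
ES_Sample prep = 0; EF_Sample prep = 11
ES_Run assay = 0; EF_Run assay = 7
ES_Incubation = max(EF_Calibration=14, EF_Sample prep=11) = 14; EF_Incubation = 14+6 = 20
ES_Imaging = 20; EF_Imaging = 20+16 = 36
ES_Data extraction = 11; EF_Data extraction = 11+15 = 26
ES_Statistical analysis = 26; EF_Statistical analysis = 26+8 = 34
ES_Replicate run = 14; EF_Replicate run = 14+6 = 20
ES_Write-up = max(EF_Sample prep=11, EF_Run assay=7, EF_Imaging=36, EF_Statistical analysis=34, EF_Replicate run=20) = 36; EF_Write-up = 36+5 = 41
Expected project duration μ = 41 weeks. Critical path: Calibration → Incubation → Imaging → Write-up.

Variance along critical path = 1.778 + 0.444 + 11.111 + 4.000 = 17.333; σ = √17.333 = 4.163 weeks.
Z = (47 − 41) / 4.163 = 1.441
P(T ≤ 47) = Φ(1.441) ≈ 0.925

0.925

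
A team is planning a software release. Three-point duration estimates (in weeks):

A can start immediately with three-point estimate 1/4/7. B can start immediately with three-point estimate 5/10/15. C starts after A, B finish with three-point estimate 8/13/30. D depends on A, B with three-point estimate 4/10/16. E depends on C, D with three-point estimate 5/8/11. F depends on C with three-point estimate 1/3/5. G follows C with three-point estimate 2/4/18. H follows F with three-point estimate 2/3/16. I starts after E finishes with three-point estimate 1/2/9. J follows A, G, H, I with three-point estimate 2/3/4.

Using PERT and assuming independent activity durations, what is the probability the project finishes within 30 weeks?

0.020

te_A = (1 + 4·4 + 7)/6 = 24/6 = 4; σ²_A = ((7−1)/6)² = 1.000
te_B = (5 + 4·10 + 15)/6 = 60/6 = 10; σ²_B = ((15−5)/6)² = 2.778
te_C = (8 + 4·13 + 30)/6 = 90/6 = 15; σ²_C = ((30−8)/6)² = 13.444
te_D = (4 + 4·10 + 16)/6 = 60/6 = 10; σ²_D = ((16−4)/6)² = 4.000
te_E = (5 + 4·8 + 11)/6 = 48/6 = 8; σ²_E = ((11−5)/6)² = 1.000
te_F = (1 + 4·3 + 5)/6 = 18/6 = 3; σ²_F = ((5−1)/6)² = 0.444
te_G = (2 + 4·4 + 18)/6 = 36/6 = 6; σ²_G = ((18−2)/6)² = 7.111
te_H = (2 + 4·3 + 16)/6 = 30/6 = 5; σ²_H = ((16−2)/6)² = 5.444
te_I = (1 + 4·2 + 9)/6 = 18/6 = 3; σ²_I = ((9−1)/6)² = 1.778
te_J = (2 + 4·3 + 4)/6 = 18/6 = 3; σ²_J = ((4−2)/6)² = 0.111

Forward pass:
ES_A = 0; EF_A = 4
ES_B = 0; EF_B = 10
ES_C = max(EF_A=4, EF_B=10) = 10; EF_C = 10+15 = 25
ES_D = max(EF_A=4, EF_B=10) = 10; EF_D = 10+10 = 20
ES_E = max(EF_C=25, EF_D=20) = 25; EF_E = 25+8 = 33
ES_F = 25; EF_F = 25+3 = 28
ES_G = 25; EF_G = 25+6 = 31
ES_H = 28; EF_H = 28+5 = 33
ES_I = 33; EF_I = 33+3 = 36
ES_J = max(EF_A=4, EF_G=31, EF_H=33, EF_I=36) = 36; EF_J = 36+3 = 39
Expected project duration μ = 39 weeks. Critical path: B → C → E → I → J.

Variance along critical path = 2.778 + 13.444 + 1.000 + 1.778 + 0.111 = 19.111; σ = √19.111 = 4.372 weeks.
Z = (30 − 39) / 4.372 = -2.059
P(T ≤ 30) = Φ(-2.059) ≈ 0.020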